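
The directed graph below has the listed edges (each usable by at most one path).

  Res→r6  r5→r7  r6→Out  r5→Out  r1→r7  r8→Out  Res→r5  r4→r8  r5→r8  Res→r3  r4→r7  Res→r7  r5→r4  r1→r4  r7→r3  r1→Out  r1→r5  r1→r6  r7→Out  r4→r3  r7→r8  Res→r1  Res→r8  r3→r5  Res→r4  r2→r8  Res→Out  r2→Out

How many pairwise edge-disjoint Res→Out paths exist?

Assign every edge capacity 1; by Menger, the answer equals the max flow.
Path Res→Out (+1); total 1.
Path Res→r1→Out (+1); total 2.
Path Res→r5→Out (+1); total 3.
Path Res→r6→Out (+1); total 4.
Path Res→r7→Out (+1); total 5.
Path Res→r8→Out (+1); total 6.
No residual Res→Out path; max flow = 6.
Certifying cut of size 6: {Res→Out, Res→r1, Res→r6, r5→Out, r7→Out, r8→Out}.

6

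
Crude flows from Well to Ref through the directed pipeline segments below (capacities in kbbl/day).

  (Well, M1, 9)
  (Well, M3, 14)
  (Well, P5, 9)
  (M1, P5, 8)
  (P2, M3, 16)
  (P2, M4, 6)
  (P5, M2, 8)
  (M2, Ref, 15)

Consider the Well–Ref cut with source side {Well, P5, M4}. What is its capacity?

Edges leaving {Well, P5, M4}: Well→M1 (9), Well→M3 (14), P5→M2 (8).
Cut capacity = 9 + 14 + 8 = 31.

31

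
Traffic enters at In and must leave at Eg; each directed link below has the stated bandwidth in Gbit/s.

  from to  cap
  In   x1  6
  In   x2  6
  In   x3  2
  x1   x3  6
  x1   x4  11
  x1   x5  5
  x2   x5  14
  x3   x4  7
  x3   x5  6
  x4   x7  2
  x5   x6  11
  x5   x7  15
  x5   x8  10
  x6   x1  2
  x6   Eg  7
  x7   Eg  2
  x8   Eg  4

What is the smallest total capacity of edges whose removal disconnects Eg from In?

13

Augment In→x1→x4→x7→Eg: bottleneck 2, flow now 2.
Augment In→x1→x5→x6→Eg: bottleneck 4, flow now 6.
Augment In→x2→x5→x6→Eg: bottleneck 3, flow now 9.
Augment In→x2→x5→x8→Eg: bottleneck 3, flow now 12.
Augment In→x3→x5→x8→Eg: bottleneck 1, flow now 13.
No augmenting path remains; maximum flow = 13.
By max-flow min-cut, the minimum cut capacity equals the max flow.
In the residual graph, reachable from In: {In, x1, x2, x3, x4, x5, x6, x7, x8}.
Min-cut edges: x6→Eg (7), x7→Eg (2), x8→Eg (4); capacity 7 + 2 + 4 = 13.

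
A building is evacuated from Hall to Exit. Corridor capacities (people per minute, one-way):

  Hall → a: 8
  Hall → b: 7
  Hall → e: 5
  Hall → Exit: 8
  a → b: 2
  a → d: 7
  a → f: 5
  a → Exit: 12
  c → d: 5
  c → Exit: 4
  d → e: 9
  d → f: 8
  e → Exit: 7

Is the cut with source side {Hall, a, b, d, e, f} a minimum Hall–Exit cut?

No — its capacity is 27, but the minimum cut has capacity 21.

Given cut capacity: 8 + 12 + 7 = 27.
Augment Hall→Exit: bottleneck 8, flow now 8.
Augment Hall→a→Exit: bottleneck 8, flow now 16.
Augment Hall→e→Exit: bottleneck 5, flow now 21.
No augmenting path remains; maximum flow = 21.
In the residual graph, reachable from Hall: {Hall, b}.
Min-cut edges: Hall→a (8), Hall→e (5), Hall→Exit (8); capacity 8 + 5 + 8 = 21.
Cut capacity 27 exceeds the max flow 21, so it is not minimum.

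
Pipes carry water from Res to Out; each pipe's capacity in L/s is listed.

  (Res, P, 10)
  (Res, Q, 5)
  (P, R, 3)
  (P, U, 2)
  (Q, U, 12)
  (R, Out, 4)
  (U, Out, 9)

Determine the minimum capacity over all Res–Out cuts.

10

Augment Res→P→R→Out: bottleneck 3, flow now 3.
Augment Res→P→U→Out: bottleneck 2, flow now 5.
Augment Res→Q→U→Out: bottleneck 5, flow now 10.
No augmenting path remains; maximum flow = 10.
By max-flow min-cut, the minimum cut capacity equals the max flow.
In the residual graph, reachable from Res: {Res, P}.
Min-cut edges: Res→Q (5), P→R (3), P→U (2); capacity 5 + 3 + 2 = 10.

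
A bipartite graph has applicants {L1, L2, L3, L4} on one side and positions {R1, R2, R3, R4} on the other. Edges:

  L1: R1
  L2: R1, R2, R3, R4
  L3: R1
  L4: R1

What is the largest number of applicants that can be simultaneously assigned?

Unit-capacity flow: source→left, listed edges, right→sink; max matching = max flow.
Augmenting path L1→R1 (+1); matched 1.
Augmenting path L2→R2 (+1); matched 2.
No augmenting path remains; maximum matching = 2.
König certificate: {L2, R1} is a vertex cover of size 2 (every listed pair touches it), so no matching can be larger.

2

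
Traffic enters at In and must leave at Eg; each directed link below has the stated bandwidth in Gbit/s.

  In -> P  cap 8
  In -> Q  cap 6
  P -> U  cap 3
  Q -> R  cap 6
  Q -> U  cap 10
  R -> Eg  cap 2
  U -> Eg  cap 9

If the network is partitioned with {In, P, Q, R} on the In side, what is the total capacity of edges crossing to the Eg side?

Edges leaving {In, P, Q, R}: P→U (3), Q→U (10), R→Eg (2).
Cut capacity = 3 + 10 + 2 = 15.

15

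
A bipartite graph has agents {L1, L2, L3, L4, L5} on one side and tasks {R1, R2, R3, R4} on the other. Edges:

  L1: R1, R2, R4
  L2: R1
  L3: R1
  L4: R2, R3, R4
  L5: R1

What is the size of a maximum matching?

3

Unit-capacity flow: source→left, listed edges, right→sink; max matching = max flow.
Augmenting path L1→R1 (+1); matched 1.
Augmenting path L4→R2 (+1); matched 2.
Augmenting path L2→R1→L1→R4 (+1); matched 3.
No augmenting path remains; maximum matching = 3.
König certificate: {L1, L4, R1} is a vertex cover of size 3 (every listed pair touches it), so no matching can be larger.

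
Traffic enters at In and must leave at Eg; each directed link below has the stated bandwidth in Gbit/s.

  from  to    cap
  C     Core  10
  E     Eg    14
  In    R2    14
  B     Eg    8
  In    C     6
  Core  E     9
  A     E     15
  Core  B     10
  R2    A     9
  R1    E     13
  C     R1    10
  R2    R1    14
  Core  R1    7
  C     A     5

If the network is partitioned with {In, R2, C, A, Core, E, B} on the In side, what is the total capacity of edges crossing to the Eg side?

53

Edges leaving {In, R2, C, A, Core, E, B}: R2→R1 (14), C→R1 (10), Core→R1 (7), E→Eg (14), B→Eg (8).
Cut capacity = 14 + 10 + 7 + 14 + 8 = 53.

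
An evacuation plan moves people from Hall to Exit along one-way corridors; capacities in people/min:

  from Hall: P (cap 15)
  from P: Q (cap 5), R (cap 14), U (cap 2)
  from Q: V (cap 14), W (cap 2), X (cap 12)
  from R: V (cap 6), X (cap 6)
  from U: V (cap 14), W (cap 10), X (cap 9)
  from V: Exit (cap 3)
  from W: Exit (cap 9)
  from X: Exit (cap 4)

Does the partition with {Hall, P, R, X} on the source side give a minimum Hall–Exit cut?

Given cut capacity: 5 + 2 + 6 + 4 = 17.
Augment Hall→P→Q→V→Exit: bottleneck 3, flow now 3.
Augment Hall→P→Q→W→Exit: bottleneck 2, flow now 5.
Augment Hall→P→R→X→Exit: bottleneck 4, flow now 9.
Augment Hall→P→U→W→Exit: bottleneck 2, flow now 11.
No augmenting path remains; maximum flow = 11.
In the residual graph, reachable from Hall: {Hall, P, Q, R, V, X}.
Min-cut edges: P→U (2), Q→W (2), V→Exit (3), X→Exit (4); capacity 2 + 2 + 3 + 4 = 11.
Cut capacity 17 exceeds the max flow 11, so it is not minimum.

No — its capacity is 17, but the minimum cut has capacity 11.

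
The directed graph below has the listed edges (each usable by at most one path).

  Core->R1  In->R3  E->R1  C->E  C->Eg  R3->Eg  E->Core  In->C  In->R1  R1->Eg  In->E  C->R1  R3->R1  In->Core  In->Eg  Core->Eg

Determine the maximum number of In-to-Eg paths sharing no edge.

Assign every edge capacity 1; by Menger, the answer equals the max flow.
Path In→Eg (+1); total 1.
Path In→C→Eg (+1); total 2.
Path In→R3→Eg (+1); total 3.
Path In→Core→Eg (+1); total 4.
Path In→R1→Eg (+1); total 5.
No residual In→Eg path; max flow = 5.
Certifying cut of size 5: {Core→Eg, In→C, In→Eg, In→R3, R1→Eg}.

5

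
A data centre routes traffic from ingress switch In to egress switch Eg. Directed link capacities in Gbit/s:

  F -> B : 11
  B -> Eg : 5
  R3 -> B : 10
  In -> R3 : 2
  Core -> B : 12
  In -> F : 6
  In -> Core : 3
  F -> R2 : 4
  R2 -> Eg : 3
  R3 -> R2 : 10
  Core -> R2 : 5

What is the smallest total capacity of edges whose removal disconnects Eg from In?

Augment In→F→R2→Eg: bottleneck 3, flow now 3.
Augment In→F→B→Eg: bottleneck 3, flow now 6.
Augment In→Core→B→Eg: bottleneck 2, flow now 8.
No augmenting path remains; maximum flow = 8.
By max-flow min-cut, the minimum cut capacity equals the max flow.
In the residual graph, reachable from In: {In, F, Core, R3, R2, B}.
Min-cut edges: R2→Eg (3), B→Eg (5); capacity 3 + 5 = 8.

8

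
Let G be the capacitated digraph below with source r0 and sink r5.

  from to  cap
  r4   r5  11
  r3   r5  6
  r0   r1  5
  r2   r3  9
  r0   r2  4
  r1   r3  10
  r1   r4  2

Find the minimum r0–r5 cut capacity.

8

Augment r0→r1→r3→r5: bottleneck 5, flow now 5.
Augment r0→r2→r3→r5: bottleneck 1, flow now 6.
Augment r0→r2→r3→r1→r4→r5: bottleneck 2, flow now 8. (uses reverse residual edge)
No augmenting path remains; maximum flow = 8.
By max-flow min-cut, the minimum cut capacity equals the max flow.
In the residual graph, reachable from r0: {r0, r1, r2, r3}.
Min-cut edges: r1→r4 (2), r3→r5 (6); capacity 2 + 6 = 8.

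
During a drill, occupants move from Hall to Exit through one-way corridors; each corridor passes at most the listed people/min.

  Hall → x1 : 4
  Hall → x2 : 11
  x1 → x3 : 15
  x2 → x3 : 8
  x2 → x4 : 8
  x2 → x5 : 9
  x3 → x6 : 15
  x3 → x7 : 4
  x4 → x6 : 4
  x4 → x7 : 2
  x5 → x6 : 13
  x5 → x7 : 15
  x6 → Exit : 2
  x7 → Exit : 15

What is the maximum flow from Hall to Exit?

Augment Hall→x1→x3→x6→Exit: bottleneck 2, flow now 2.
Augment Hall→x1→x3→x7→Exit: bottleneck 2, flow now 4.
Augment Hall→x2→x3→x7→Exit: bottleneck 2, flow now 6.
Augment Hall→x2→x4→x7→Exit: bottleneck 2, flow now 8.
Augment Hall→x2→x5→x7→Exit: bottleneck 7, flow now 15.
No augmenting path remains; maximum flow = 15.
In the residual graph, reachable from Hall: {Hall}.
Min-cut edges: Hall→x1 (4), Hall→x2 (11); capacity 4 + 11 = 15.
This cut is saturated, so no flow can exceed 15.

15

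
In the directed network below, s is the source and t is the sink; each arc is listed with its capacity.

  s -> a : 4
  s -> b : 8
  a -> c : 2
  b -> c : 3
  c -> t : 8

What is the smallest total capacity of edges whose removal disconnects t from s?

Augment s→a→c→t: bottleneck 2, flow now 2.
Augment s→b→c→t: bottleneck 3, flow now 5.
No augmenting path remains; maximum flow = 5.
By max-flow min-cut, the minimum cut capacity equals the max flow.
In the residual graph, reachable from s: {s, a, b}.
Min-cut edges: a→c (2), b→c (3); capacity 2 + 3 = 5.

5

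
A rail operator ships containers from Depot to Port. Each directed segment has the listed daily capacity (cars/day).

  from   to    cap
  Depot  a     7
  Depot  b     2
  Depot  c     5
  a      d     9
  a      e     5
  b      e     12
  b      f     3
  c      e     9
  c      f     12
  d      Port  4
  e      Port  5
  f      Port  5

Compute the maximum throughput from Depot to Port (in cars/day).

14

Augment Depot→a→d→Port: bottleneck 4, flow now 4.
Augment Depot→a→e→Port: bottleneck 3, flow now 7.
Augment Depot→b→e→Port: bottleneck 2, flow now 9.
Augment Depot→c→f→Port: bottleneck 5, flow now 14.
No augmenting path remains; maximum flow = 14.
In the residual graph, reachable from Depot: {Depot}.
Min-cut edges: Depot→a (7), Depot→b (2), Depot→c (5); capacity 7 + 2 + 5 = 14.
This cut is saturated, so no flow can exceed 14.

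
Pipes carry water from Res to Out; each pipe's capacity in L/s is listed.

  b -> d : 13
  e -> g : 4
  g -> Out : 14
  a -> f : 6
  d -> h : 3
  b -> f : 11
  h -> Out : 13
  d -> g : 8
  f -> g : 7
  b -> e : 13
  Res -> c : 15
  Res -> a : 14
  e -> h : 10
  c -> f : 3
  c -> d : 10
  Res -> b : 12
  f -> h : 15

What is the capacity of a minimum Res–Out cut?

Augment Res→a→f→g→Out: bottleneck 6, flow now 6.
Augment Res→b→d→g→Out: bottleneck 8, flow now 14.
Augment Res→b→d→h→Out: bottleneck 3, flow now 17.
Augment Res→b→e→h→Out: bottleneck 1, flow now 18.
Augment Res→c→f→h→Out: bottleneck 3, flow now 21.
Augment Res→c→d→b→e→h→Out: bottleneck 6, flow now 27. (uses reverse residual edge)
No augmenting path remains; maximum flow = 27.
By max-flow min-cut, the minimum cut capacity equals the max flow.
In the residual graph, reachable from Res: {Res, a, b, c, d, e, f, g, h}.
Min-cut edges: g→Out (14), h→Out (13); capacity 14 + 13 = 27.

27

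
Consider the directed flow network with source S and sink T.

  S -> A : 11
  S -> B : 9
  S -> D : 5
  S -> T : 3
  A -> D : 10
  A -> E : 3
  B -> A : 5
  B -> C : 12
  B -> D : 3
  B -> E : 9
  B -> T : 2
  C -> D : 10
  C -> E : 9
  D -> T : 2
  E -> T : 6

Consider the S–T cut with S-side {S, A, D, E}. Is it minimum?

Given cut capacity: 9 + 3 + 2 + 6 = 20.
Augment S→T: bottleneck 3, flow now 3.
Augment S→B→T: bottleneck 2, flow now 5.
Augment S→D→T: bottleneck 2, flow now 7.
Augment S→A→E→T: bottleneck 3, flow now 10.
Augment S→B→E→T: bottleneck 3, flow now 13.
No augmenting path remains; maximum flow = 13.
In the residual graph, reachable from S: {S, A, B, C, D, E}.
Min-cut edges: S→T (3), B→T (2), D→T (2), E→T (6); capacity 3 + 2 + 2 + 6 = 13.
Cut capacity 20 exceeds the max flow 13, so it is not minimum.

No — its capacity is 20, but the minimum cut has capacity 13.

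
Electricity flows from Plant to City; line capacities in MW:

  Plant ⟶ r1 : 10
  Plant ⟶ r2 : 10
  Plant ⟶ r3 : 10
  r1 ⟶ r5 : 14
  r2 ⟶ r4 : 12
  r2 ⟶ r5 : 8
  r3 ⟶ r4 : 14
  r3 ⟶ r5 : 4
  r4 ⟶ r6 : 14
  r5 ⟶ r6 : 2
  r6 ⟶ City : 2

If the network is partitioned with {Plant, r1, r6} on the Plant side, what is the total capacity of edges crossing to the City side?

36

Edges leaving {Plant, r1, r6}: Plant→r2 (10), Plant→r3 (10), r1→r5 (14), r6→City (2).
Cut capacity = 10 + 10 + 14 + 2 = 36.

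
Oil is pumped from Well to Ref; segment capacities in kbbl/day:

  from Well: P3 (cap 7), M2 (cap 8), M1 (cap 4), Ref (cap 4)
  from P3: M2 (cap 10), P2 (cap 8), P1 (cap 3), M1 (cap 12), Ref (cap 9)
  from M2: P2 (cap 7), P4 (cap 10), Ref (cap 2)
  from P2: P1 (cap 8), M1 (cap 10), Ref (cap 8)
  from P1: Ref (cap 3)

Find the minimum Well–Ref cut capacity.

Augment Well→Ref: bottleneck 4, flow now 4.
Augment Well→P3→Ref: bottleneck 7, flow now 11.
Augment Well→M2→Ref: bottleneck 2, flow now 13.
Augment Well→M2→P2→Ref: bottleneck 6, flow now 19.
No augmenting path remains; maximum flow = 19.
By max-flow min-cut, the minimum cut capacity equals the max flow.
In the residual graph, reachable from Well: {Well, M1}.
Min-cut edges: Well→P3 (7), Well→M2 (8), Well→Ref (4); capacity 7 + 8 + 4 = 19.

19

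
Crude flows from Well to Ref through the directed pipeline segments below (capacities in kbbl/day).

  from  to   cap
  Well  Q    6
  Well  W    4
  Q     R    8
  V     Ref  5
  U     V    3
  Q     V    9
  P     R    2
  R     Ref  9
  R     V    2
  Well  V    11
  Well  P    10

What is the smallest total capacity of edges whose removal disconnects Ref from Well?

Augment Well→V→Ref: bottleneck 5, flow now 5.
Augment Well→P→R→Ref: bottleneck 2, flow now 7.
Augment Well→Q→R→Ref: bottleneck 6, flow now 13.
No augmenting path remains; maximum flow = 13.
By max-flow min-cut, the minimum cut capacity equals the max flow.
In the residual graph, reachable from Well: {Well, P, V, W}.
Min-cut edges: Well→Q (6), P→R (2), V→Ref (5); capacity 6 + 2 + 5 = 13.

13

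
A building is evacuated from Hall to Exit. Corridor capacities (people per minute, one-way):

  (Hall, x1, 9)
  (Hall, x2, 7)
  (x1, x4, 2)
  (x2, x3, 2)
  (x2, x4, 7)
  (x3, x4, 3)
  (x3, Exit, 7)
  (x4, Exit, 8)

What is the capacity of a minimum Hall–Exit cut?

9

Augment Hall→x1→x4→Exit: bottleneck 2, flow now 2.
Augment Hall→x2→x3→Exit: bottleneck 2, flow now 4.
Augment Hall→x2→x4→Exit: bottleneck 5, flow now 9.
No augmenting path remains; maximum flow = 9.
By max-flow min-cut, the minimum cut capacity equals the max flow.
In the residual graph, reachable from Hall: {Hall, x1}.
Min-cut edges: Hall→x2 (7), x1→x4 (2); capacity 7 + 2 = 9.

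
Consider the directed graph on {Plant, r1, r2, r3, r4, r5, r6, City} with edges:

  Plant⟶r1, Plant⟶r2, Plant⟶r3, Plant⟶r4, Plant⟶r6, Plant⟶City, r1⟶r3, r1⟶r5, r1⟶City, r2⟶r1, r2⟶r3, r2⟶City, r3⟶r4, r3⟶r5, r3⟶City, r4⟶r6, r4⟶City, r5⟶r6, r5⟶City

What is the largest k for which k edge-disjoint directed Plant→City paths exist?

Assign every edge capacity 1; by Menger, the answer equals the max flow.
Path Plant→City (+1); total 1.
Path Plant→r1→City (+1); total 2.
Path Plant→r2→City (+1); total 3.
Path Plant→r3→City (+1); total 4.
Path Plant→r4→City (+1); total 5.
No residual Plant→City path; max flow = 5.
Certifying cut of size 5: {Plant→City, Plant→r1, Plant→r2, Plant→r3, Plant→r4}.

5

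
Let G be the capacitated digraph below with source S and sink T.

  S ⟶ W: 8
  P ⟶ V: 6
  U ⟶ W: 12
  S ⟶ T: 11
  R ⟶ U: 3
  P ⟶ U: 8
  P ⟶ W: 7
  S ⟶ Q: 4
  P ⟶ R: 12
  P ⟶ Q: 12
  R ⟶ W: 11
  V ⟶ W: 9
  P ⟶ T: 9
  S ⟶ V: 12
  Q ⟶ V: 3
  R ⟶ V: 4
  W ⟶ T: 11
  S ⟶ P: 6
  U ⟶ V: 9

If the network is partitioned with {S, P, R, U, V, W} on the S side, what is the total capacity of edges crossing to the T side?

Edges leaving {S, P, R, U, V, W}: S→Q (4), S→T (11), P→Q (12), P→T (9), W→T (11).
Cut capacity = 4 + 11 + 12 + 9 + 11 = 47.

47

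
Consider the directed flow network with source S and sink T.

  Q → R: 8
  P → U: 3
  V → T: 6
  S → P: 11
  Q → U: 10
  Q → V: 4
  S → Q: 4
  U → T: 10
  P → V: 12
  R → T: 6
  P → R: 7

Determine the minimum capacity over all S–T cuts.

Augment S→P→R→T: bottleneck 6, flow now 6.
Augment S→P→U→T: bottleneck 3, flow now 9.
Augment S→P→V→T: bottleneck 2, flow now 11.
Augment S→Q→U→T: bottleneck 4, flow now 15.
No augmenting path remains; maximum flow = 15.
By max-flow min-cut, the minimum cut capacity equals the max flow.
In the residual graph, reachable from S: {S}.
Min-cut edges: S→P (11), S→Q (4); capacity 11 + 4 = 15.

15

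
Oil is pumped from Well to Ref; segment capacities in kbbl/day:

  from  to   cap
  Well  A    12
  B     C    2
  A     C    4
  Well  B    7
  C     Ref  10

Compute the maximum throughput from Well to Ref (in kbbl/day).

Augment Well→A→C→Ref: bottleneck 4, flow now 4.
Augment Well→B→C→Ref: bottleneck 2, flow now 6.
No augmenting path remains; maximum flow = 6.
In the residual graph, reachable from Well: {Well, A, B}.
Min-cut edges: A→C (4), B→C (2); capacity 4 + 2 = 6.
This cut is saturated, so no flow can exceed 6.

6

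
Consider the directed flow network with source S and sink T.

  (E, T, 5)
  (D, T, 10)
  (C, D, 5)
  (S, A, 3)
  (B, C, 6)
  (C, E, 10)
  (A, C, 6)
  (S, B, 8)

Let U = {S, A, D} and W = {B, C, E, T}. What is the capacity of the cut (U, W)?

24

Edges leaving {S, A, D}: S→B (8), A→C (6), D→T (10).
Cut capacity = 8 + 6 + 10 = 24.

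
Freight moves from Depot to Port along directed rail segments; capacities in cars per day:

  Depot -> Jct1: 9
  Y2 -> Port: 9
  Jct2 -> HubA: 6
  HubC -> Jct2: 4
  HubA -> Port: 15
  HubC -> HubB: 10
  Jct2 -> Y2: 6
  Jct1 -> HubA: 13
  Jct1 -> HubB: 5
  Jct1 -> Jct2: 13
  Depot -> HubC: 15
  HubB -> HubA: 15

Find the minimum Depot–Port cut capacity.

Augment Depot→Jct1→HubA→Port: bottleneck 9, flow now 9.
Augment Depot→HubC→HubB→HubA→Port: bottleneck 6, flow now 15.
Augment Depot→HubC→Jct2→Y2→Port: bottleneck 4, flow now 19.
Augment Depot→HubC→HubB→HubA→Jct1→Jct2→Y2→Port: bottleneck 2, flow now 21. (uses reverse residual edge)
No augmenting path remains; maximum flow = 21.
By max-flow min-cut, the minimum cut capacity equals the max flow.
In the residual graph, reachable from Depot: {Depot, Jct1, HubC, HubB, Jct2, HubA}.
Min-cut edges: Jct2→Y2 (6), HubA→Port (15); capacity 6 + 15 = 21.

21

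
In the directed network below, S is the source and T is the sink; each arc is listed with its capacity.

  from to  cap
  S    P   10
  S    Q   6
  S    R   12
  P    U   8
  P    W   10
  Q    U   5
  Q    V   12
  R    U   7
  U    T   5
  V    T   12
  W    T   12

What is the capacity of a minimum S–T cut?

21

Augment S→P→U→T: bottleneck 5, flow now 5.
Augment S→P→W→T: bottleneck 5, flow now 10.
Augment S→Q→V→T: bottleneck 6, flow now 16.
Augment S→R→U→P→W→T: bottleneck 5, flow now 21. (uses reverse residual edge)
No augmenting path remains; maximum flow = 21.
By max-flow min-cut, the minimum cut capacity equals the max flow.
In the residual graph, reachable from S: {S, R, U}.
Min-cut edges: S→P (10), S→Q (6), U→T (5); capacity 10 + 6 + 5 = 21.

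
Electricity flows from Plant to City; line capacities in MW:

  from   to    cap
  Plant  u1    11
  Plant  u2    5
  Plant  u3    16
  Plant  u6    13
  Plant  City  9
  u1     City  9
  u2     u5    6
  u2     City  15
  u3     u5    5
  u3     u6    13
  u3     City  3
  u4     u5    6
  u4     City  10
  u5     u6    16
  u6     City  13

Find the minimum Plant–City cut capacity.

39

Augment Plant→City: bottleneck 9, flow now 9.
Augment Plant→u1→City: bottleneck 9, flow now 18.
Augment Plant→u2→City: bottleneck 5, flow now 23.
Augment Plant→u3→City: bottleneck 3, flow now 26.
Augment Plant→u6→City: bottleneck 13, flow now 39.
No augmenting path remains; maximum flow = 39.
By max-flow min-cut, the minimum cut capacity equals the max flow.
In the residual graph, reachable from Plant: {Plant, u1, u3, u5, u6}.
Min-cut edges: Plant→u2 (5), Plant→City (9), u1→City (9), u3→City (3), u6→City (13); capacity 5 + 9 + 9 + 3 + 13 = 39.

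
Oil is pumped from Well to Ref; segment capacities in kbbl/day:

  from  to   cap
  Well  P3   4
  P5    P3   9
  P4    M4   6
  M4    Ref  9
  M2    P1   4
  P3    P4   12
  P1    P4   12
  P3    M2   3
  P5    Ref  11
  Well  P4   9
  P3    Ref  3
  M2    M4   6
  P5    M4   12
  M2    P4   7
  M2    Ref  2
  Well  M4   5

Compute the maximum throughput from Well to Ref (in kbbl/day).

Augment Well→P3→Ref: bottleneck 3, flow now 3.
Augment Well→M4→Ref: bottleneck 5, flow now 8.
Augment Well→P3→M2→Ref: bottleneck 1, flow now 9.
Augment Well→P4→M4→Ref: bottleneck 4, flow now 13.
No augmenting path remains; maximum flow = 13.
In the residual graph, reachable from Well: {Well, P4, M4}.
Min-cut edges: Well→P3 (4), M4→Ref (9); capacity 4 + 9 = 13.
This cut is saturated, so no flow can exceed 13.

13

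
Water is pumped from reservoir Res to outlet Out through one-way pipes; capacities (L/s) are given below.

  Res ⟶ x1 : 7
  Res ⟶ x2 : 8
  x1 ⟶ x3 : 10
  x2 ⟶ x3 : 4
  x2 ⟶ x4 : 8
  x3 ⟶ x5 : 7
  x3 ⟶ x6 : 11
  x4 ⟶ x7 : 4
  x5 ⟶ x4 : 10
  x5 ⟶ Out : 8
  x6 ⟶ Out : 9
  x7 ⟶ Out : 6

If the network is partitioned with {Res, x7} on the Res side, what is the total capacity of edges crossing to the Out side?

21

Edges leaving {Res, x7}: Res→x1 (7), Res→x2 (8), x7→Out (6).
Cut capacity = 7 + 8 + 6 = 21.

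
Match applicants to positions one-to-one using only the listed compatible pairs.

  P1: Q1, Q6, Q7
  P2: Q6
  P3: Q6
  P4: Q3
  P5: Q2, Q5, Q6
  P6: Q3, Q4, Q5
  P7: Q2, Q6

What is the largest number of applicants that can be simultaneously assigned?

Unit-capacity flow: source→left, listed edges, right→sink; max matching = max flow.
Augmenting path P1→Q1 (+1); matched 1.
Augmenting path P2→Q6 (+1); matched 2.
Augmenting path P4→Q3 (+1); matched 3.
Augmenting path P5→Q2 (+1); matched 4.
Augmenting path P6→Q4 (+1); matched 5.
Augmenting path P7→Q2→P5→Q5 (+1); matched 6.
No augmenting path remains; maximum matching = 6.
König certificate: {P1, P4, P5, P6, P7, Q6} is a vertex cover of size 6 (every listed pair touches it), so no matching can be larger.

6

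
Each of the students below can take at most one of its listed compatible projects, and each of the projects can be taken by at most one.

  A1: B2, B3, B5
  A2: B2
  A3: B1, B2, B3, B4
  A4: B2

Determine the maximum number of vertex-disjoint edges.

3

Unit-capacity flow: source→left, listed edges, right→sink; max matching = max flow.
Augmenting path A1→B2 (+1); matched 1.
Augmenting path A3→B1 (+1); matched 2.
Augmenting path A2→B2→A1→B3 (+1); matched 3.
No augmenting path remains; maximum matching = 3.
König certificate: {A1, A3, B2} is a vertex cover of size 3 (every listed pair touches it), so no matching can be larger.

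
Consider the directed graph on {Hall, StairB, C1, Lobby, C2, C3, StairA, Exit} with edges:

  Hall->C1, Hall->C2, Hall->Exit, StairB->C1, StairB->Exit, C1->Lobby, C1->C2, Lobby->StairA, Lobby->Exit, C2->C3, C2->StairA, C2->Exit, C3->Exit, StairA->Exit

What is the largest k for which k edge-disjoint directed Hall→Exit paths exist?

Assign every edge capacity 1; by Menger, the answer equals the max flow.
Path Hall→Exit (+1); total 1.
Path Hall→C2→Exit (+1); total 2.
Path Hall→C1→Lobby→Exit (+1); total 3.
No residual Hall→Exit path; max flow = 3.
Certifying cut of size 3: {Hall→C1, Hall→C2, Hall→Exit}.

3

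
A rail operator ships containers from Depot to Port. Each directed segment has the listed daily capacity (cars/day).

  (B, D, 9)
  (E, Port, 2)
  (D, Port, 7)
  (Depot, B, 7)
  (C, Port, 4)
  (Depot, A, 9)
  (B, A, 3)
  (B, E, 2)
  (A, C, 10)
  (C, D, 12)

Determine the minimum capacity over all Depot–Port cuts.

Augment Depot→A→C→Port: bottleneck 4, flow now 4.
Augment Depot→B→D→Port: bottleneck 7, flow now 11.
Augment Depot→A→C→D→B→E→Port: bottleneck 2, flow now 13. (uses reverse residual edge)
No augmenting path remains; maximum flow = 13.
By max-flow min-cut, the minimum cut capacity equals the max flow.
In the residual graph, reachable from Depot: {Depot, A, B, C, D}.
Min-cut edges: B→E (2), C→Port (4), D→Port (7); capacity 2 + 4 + 7 = 13.

13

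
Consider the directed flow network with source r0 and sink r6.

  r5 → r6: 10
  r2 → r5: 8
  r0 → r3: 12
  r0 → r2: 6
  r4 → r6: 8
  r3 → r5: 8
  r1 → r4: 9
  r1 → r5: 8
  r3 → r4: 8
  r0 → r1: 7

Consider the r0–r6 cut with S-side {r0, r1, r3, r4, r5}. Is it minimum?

Given cut capacity: 6 + 8 + 10 = 24.
Augment r0→r1→r4→r6: bottleneck 7, flow now 7.
Augment r0→r2→r5→r6: bottleneck 6, flow now 13.
Augment r0→r3→r4→r6: bottleneck 1, flow now 14.
Augment r0→r3→r5→r6: bottleneck 4, flow now 18.
No augmenting path remains; maximum flow = 18.
In the residual graph, reachable from r0: {r0, r1, r2, r3, r4, r5}.
Min-cut edges: r4→r6 (8), r5→r6 (10); capacity 8 + 10 = 18.
Cut capacity 24 exceeds the max flow 18, so it is not minimum.

No — its capacity is 24, but the minimum cut has capacity 18.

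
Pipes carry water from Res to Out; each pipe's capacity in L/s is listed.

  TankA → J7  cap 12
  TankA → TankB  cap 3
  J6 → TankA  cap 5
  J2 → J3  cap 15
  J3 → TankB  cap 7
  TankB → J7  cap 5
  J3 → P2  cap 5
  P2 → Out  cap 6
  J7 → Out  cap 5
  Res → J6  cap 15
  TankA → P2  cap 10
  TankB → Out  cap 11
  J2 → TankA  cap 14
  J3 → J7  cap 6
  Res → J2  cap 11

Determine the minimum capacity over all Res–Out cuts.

Augment Res→J2→TankA→TankB→Out: bottleneck 3, flow now 3.
Augment Res→J2→TankA→P2→Out: bottleneck 6, flow now 9.
Augment Res→J2→TankA→J7→Out: bottleneck 2, flow now 11.
Augment Res→J6→TankA→J7→Out: bottleneck 3, flow now 14.
Augment Res→J6→TankA→J2→J3→TankB→Out: bottleneck 2, flow now 16. (uses reverse residual edge)
No augmenting path remains; maximum flow = 16.
By max-flow min-cut, the minimum cut capacity equals the max flow.
In the residual graph, reachable from Res: {Res, J6}.
Min-cut edges: Res→J2 (11), J6→TankA (5); capacity 11 + 5 = 16.

16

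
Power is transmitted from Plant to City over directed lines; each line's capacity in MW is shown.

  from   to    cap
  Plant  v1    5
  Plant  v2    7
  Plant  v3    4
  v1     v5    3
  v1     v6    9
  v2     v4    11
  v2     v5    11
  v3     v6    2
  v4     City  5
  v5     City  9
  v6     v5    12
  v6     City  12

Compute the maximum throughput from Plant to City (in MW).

Augment Plant→v1→v5→City: bottleneck 3, flow now 3.
Augment Plant→v1→v6→City: bottleneck 2, flow now 5.
Augment Plant→v2→v4→City: bottleneck 5, flow now 10.
Augment Plant→v2→v5→City: bottleneck 2, flow now 12.
Augment Plant→v3→v6→City: bottleneck 2, flow now 14.
No augmenting path remains; maximum flow = 14.
In the residual graph, reachable from Plant: {Plant, v3}.
Min-cut edges: Plant→v1 (5), Plant→v2 (7), v3→v6 (2); capacity 5 + 7 + 2 = 14.
This cut is saturated, so no flow can exceed 14.

14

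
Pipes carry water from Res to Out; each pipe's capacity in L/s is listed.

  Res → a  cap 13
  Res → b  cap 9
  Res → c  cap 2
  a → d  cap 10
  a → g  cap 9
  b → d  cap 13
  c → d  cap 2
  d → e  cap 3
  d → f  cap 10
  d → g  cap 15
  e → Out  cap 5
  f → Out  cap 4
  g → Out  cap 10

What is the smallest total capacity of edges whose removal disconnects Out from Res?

Augment Res→a→g→Out: bottleneck 9, flow now 9.
Augment Res→a→d→e→Out: bottleneck 3, flow now 12.
Augment Res→a→d→f→Out: bottleneck 1, flow now 13.
Augment Res→b→d→f→Out: bottleneck 3, flow now 16.
Augment Res→b→d→g→Out: bottleneck 1, flow now 17.
No augmenting path remains; maximum flow = 17.
By max-flow min-cut, the minimum cut capacity equals the max flow.
In the residual graph, reachable from Res: {Res, a, b, c, d, f, g}.
Min-cut edges: d→e (3), f→Out (4), g→Out (10); capacity 3 + 4 + 10 = 17.

17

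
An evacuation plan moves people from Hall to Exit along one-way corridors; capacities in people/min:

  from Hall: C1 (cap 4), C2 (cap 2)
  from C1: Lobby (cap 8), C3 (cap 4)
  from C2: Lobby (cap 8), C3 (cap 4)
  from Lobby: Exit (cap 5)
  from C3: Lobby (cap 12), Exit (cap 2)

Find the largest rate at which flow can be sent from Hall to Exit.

Augment Hall→C1→Lobby→Exit: bottleneck 4, flow now 4.
Augment Hall→C2→Lobby→Exit: bottleneck 1, flow now 5.
Augment Hall→C2→C3→Exit: bottleneck 1, flow now 6.
No augmenting path remains; maximum flow = 6.
In the residual graph, reachable from Hall: {Hall}.
Min-cut edges: Hall→C1 (4), Hall→C2 (2); capacity 4 + 2 = 6.
This cut is saturated, so no flow can exceed 6.

6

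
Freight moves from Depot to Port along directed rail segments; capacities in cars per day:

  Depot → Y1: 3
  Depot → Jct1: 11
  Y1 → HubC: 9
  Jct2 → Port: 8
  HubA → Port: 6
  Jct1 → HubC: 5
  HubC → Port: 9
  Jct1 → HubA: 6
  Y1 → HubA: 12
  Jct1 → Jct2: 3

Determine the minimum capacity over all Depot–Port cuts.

14

Augment Depot→Jct1→Jct2→Port: bottleneck 3, flow now 3.
Augment Depot→Jct1→HubC→Port: bottleneck 5, flow now 8.
Augment Depot→Jct1→HubA→Port: bottleneck 3, flow now 11.
Augment Depot→Y1→HubC→Port: bottleneck 3, flow now 14.
No augmenting path remains; maximum flow = 14.
By max-flow min-cut, the minimum cut capacity equals the max flow.
In the residual graph, reachable from Depot: {Depot}.
Min-cut edges: Depot→Jct1 (11), Depot→Y1 (3); capacity 11 + 3 = 14.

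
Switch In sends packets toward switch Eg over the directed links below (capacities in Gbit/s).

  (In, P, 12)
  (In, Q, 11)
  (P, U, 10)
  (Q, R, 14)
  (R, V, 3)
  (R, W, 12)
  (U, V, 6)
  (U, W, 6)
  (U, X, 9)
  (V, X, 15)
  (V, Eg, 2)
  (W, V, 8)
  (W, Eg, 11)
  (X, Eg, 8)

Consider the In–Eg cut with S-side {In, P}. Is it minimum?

Given cut capacity: 11 + 10 = 21.
Augment In→P→U→V→Eg: bottleneck 2, flow now 2.
Augment In→P→U→W→Eg: bottleneck 6, flow now 8.
Augment In→P→U→X→Eg: bottleneck 2, flow now 10.
Augment In→Q→R→W→Eg: bottleneck 5, flow now 15.
Augment In→Q→R→V→X→Eg: bottleneck 3, flow now 18.
Augment In→Q→R→W→U→X→Eg: bottleneck 3, flow now 21. (uses reverse residual edge)
No augmenting path remains; maximum flow = 21.
Cut capacity 21 equals the max flow, so it is a minimum cut.

Yes — it is a minimum cut (capacity 21).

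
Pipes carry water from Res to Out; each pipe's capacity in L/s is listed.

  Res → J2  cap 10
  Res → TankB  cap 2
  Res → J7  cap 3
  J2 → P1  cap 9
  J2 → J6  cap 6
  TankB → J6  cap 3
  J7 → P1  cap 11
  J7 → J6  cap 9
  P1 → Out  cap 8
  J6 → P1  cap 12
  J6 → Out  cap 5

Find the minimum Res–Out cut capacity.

Augment Res→J2→P1→Out: bottleneck 8, flow now 8.
Augment Res→J2→J6→Out: bottleneck 2, flow now 10.
Augment Res→TankB→J6→Out: bottleneck 2, flow now 12.
Augment Res→J7→J6→Out: bottleneck 1, flow now 13.
No augmenting path remains; maximum flow = 13.
By max-flow min-cut, the minimum cut capacity equals the max flow.
In the residual graph, reachable from Res: {Res, J2, TankB, J7, P1, J6}.
Min-cut edges: P1→Out (8), J6→Out (5); capacity 8 + 5 = 13.

13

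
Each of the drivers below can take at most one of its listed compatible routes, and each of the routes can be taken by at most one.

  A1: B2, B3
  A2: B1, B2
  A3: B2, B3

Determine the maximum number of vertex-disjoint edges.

Unit-capacity flow: source→left, listed edges, right→sink; max matching = max flow.
Augmenting path A1→B2 (+1); matched 1.
Augmenting path A2→B1 (+1); matched 2.
Augmenting path A3→B3 (+1); matched 3.
No augmenting path remains; maximum matching = 3.
König certificate: {A1, A2, A3} is a vertex cover of size 3 (every listed pair touches it), so no matching can be larger.

3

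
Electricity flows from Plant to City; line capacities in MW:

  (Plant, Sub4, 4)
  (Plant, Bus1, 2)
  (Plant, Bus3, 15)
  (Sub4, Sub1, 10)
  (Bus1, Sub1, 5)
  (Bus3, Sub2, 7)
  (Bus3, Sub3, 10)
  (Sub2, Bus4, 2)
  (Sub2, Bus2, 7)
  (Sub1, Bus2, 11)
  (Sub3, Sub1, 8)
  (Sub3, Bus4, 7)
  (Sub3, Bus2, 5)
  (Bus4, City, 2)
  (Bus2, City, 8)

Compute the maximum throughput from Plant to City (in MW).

Augment Plant→Sub4→Sub1→Bus2→City: bottleneck 4, flow now 4.
Augment Plant→Bus1→Sub1→Bus2→City: bottleneck 2, flow now 6.
Augment Plant→Bus3→Sub2→Bus4→City: bottleneck 2, flow now 8.
Augment Plant→Bus3→Sub2→Bus2→City: bottleneck 2, flow now 10.
No augmenting path remains; maximum flow = 10.
In the residual graph, reachable from Plant: {Plant, Sub4, Bus1, Bus3, Sub2, Sub1, Sub3, Bus4, Bus2}.
Min-cut edges: Bus4→City (2), Bus2→City (8); capacity 2 + 8 = 10.
This cut is saturated, so no flow can exceed 10.

10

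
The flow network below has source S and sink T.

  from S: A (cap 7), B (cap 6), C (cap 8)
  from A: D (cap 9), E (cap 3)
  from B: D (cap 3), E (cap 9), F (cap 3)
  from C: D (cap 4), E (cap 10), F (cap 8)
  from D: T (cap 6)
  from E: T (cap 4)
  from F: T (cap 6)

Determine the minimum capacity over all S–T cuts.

16

Augment S→A→D→T: bottleneck 6, flow now 6.
Augment S→A→E→T: bottleneck 1, flow now 7.
Augment S→B→E→T: bottleneck 3, flow now 10.
Augment S→B→F→T: bottleneck 3, flow now 13.
Augment S→C→F→T: bottleneck 3, flow now 16.
No augmenting path remains; maximum flow = 16.
By max-flow min-cut, the minimum cut capacity equals the max flow.
In the residual graph, reachable from S: {S, A, B, C, D, E, F}.
Min-cut edges: D→T (6), E→T (4), F→T (6); capacity 6 + 4 + 6 = 16.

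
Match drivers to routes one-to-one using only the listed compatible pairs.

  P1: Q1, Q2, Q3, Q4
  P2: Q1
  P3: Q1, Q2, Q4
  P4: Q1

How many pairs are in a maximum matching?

Unit-capacity flow: source→left, listed edges, right→sink; max matching = max flow.
Augmenting path P1→Q1 (+1); matched 1.
Augmenting path P3→Q2 (+1); matched 2.
Augmenting path P2→Q1→P1→Q3 (+1); matched 3.
No augmenting path remains; maximum matching = 3.
König certificate: {P1, P3, Q1} is a vertex cover of size 3 (every listed pair touches it), so no matching can be larger.

3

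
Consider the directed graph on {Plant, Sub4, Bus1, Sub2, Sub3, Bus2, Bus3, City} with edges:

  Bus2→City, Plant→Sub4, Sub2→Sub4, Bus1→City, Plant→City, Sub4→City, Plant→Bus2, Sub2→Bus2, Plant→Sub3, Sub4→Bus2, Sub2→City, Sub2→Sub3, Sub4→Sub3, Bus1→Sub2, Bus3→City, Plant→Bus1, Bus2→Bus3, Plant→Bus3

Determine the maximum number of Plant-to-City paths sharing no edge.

Assign every edge capacity 1; by Menger, the answer equals the max flow.
Path Plant→City (+1); total 1.
Path Plant→Sub4→City (+1); total 2.
Path Plant→Bus1→City (+1); total 3.
Path Plant→Bus2→City (+1); total 4.
Path Plant→Bus3→City (+1); total 5.
No residual Plant→City path; max flow = 5.
Certifying cut of size 5: {Plant→Bus1, Plant→Bus2, Plant→Bus3, Plant→City, Plant→Sub4}.

5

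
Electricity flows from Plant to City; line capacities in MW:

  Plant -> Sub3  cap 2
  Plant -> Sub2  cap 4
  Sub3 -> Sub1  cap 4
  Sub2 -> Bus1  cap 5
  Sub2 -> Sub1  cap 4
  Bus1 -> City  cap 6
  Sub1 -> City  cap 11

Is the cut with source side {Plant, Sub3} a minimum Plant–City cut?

No — its capacity is 8, but the minimum cut has capacity 6.

Given cut capacity: 4 + 4 = 8.
Augment Plant→Sub3→Sub1→City: bottleneck 2, flow now 2.
Augment Plant→Sub2→Bus1→City: bottleneck 4, flow now 6.
No augmenting path remains; maximum flow = 6.
In the residual graph, reachable from Plant: {Plant}.
Min-cut edges: Plant→Sub3 (2), Plant→Sub2 (4); capacity 2 + 4 = 6.
Cut capacity 8 exceeds the max flow 6, so it is not minimum.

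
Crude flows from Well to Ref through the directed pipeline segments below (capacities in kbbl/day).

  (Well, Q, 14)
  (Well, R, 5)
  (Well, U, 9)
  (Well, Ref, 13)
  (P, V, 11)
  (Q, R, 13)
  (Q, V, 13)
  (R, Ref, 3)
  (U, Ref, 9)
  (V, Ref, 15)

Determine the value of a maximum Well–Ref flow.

38

Augment Well→Ref: bottleneck 13, flow now 13.
Augment Well→R→Ref: bottleneck 3, flow now 16.
Augment Well→U→Ref: bottleneck 9, flow now 25.
Augment Well→Q→V→Ref: bottleneck 13, flow now 38.
No augmenting path remains; maximum flow = 38.
In the residual graph, reachable from Well: {Well, Q, R}.
Min-cut edges: Well→U (9), Well→Ref (13), Q→V (13), R→Ref (3); capacity 9 + 13 + 13 + 3 = 38.
This cut is saturated, so no flow can exceed 38.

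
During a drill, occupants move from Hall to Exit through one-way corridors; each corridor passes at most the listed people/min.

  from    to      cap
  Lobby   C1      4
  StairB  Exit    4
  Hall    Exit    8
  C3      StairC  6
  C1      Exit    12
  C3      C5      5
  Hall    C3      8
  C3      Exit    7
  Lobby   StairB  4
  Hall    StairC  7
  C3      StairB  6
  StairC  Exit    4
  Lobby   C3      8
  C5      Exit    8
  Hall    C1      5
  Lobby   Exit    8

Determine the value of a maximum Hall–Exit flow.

25

Augment Hall→Exit: bottleneck 8, flow now 8.
Augment Hall→C3→Exit: bottleneck 7, flow now 15.
Augment Hall→C1→Exit: bottleneck 5, flow now 20.
Augment Hall→StairC→Exit: bottleneck 4, flow now 24.
Augment Hall→C3→C5→Exit: bottleneck 1, flow now 25.
No augmenting path remains; maximum flow = 25.
In the residual graph, reachable from Hall: {Hall, StairC}.
Min-cut edges: Hall→C3 (8), Hall→C1 (5), Hall→Exit (8), StairC→Exit (4); capacity 8 + 5 + 8 + 4 = 25.
This cut is saturated, so no flow can exceed 25.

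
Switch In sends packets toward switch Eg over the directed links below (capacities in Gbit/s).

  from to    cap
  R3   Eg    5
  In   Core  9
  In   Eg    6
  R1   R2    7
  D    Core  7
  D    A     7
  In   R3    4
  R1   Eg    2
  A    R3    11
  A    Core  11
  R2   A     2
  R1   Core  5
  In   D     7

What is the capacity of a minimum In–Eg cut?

Augment In→Eg: bottleneck 6, flow now 6.
Augment In→R3→Eg: bottleneck 4, flow now 10.
Augment In→D→A→R3→Eg: bottleneck 1, flow now 11.
No augmenting path remains; maximum flow = 11.
By max-flow min-cut, the minimum cut capacity equals the max flow.
In the residual graph, reachable from In: {In, D, A, Core, R3}.
Min-cut edges: In→Eg (6), R3→Eg (5); capacity 6 + 5 = 11.

11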